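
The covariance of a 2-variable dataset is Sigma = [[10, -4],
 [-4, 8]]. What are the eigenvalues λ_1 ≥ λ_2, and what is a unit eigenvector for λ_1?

Step 1 — characteristic polynomial of 2×2 Sigma:
  det(Sigma - λI) = λ² - trace · λ + det = 0.
  trace = 10 + 8 = 18, det = 10·8 - (-4)² = 64.
Step 2 — discriminant:
  Δ = trace² - 4·det = 324 - 256 = 68.
Step 3 — eigenvalues:
  λ = (trace ± √Δ)/2 = (18 ± 8.2462)/2,
  λ_1 = 13.1231,  λ_2 = 4.8769.

Step 4 — unit eigenvector for λ_1: solve (Sigma - λ_1 I)v = 0. First row:
  (10 - 13.1231)·v_x + (-4)·v_y = 0, i.e. (-3.1231)·v_x + (-4)·v_y = 0,
  so v ∝ (b, λ_1 - a) = (-4, 3.1231); multiply by -1 so the first entry is positive: u = (4, -3.1231).
  ||u|| = √((4)² + (-3.1231)²) = √(25.7538) ≈ 5.0748,
  v_1 = u/||u|| ≈ (0.7882, -0.6154) (||v_1|| = 1).

λ_1 = 13.1231,  λ_2 = 4.8769;  v_1 ≈ (0.7882, -0.6154)


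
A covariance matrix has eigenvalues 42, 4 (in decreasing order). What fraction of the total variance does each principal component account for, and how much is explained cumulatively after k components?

Step 1 — total variance = trace(Sigma) = Σ λ_i = 42 + 4 = 46.

Step 2 — fraction explained by component i = λ_i / Σ λ:
  PC1: 42/46 = 0.913
  PC2: 4/46 = 0.087

Step 3 — cumulative fraction after k components = (λ_1 + ... + λ_k) / Σ λ:
  k = 1: 42/46 = 0.913
  k = 2: (42 + 4)/46 = 46/46 = 1

Summary (fraction, with percent):

explained: PC1 0.913 (91.3%), PC2 0.087 (8.7%);  cumulative: 0.913, 1


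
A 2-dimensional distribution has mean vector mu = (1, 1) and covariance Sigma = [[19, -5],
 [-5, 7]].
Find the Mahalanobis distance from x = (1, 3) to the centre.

Step 1 — centre the observation: (x - mu) = (0, 2).

Step 2 — invert Sigma. det(Sigma) = 19·7 - (-5)² = 108.
  Sigma^{-1} = (1/det) · [[d, -b], [-b, a]] = [[0.0648, 0.0463],
 [0.0463, 0.1759]].

Step 3 — form the quadratic (x - mu)^T · Sigma^{-1} · (x - mu):
  Sigma^{-1} · (x - mu) = (0.0926, 0.3519).
  (x - mu)^T · [Sigma^{-1} · (x - mu)] = (0)·(0.0926) + (2)·(0.3519) = 0.7037.

Step 4 — take square root: d = √(0.7037) ≈ 0.8389.

d(x, mu) = √(0.7037) ≈ 0.8389


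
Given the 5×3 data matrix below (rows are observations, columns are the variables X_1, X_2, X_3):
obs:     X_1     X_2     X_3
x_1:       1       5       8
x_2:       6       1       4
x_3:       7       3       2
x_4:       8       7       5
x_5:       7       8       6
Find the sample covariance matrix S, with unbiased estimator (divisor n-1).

Step 1 — column means:
  mean(X_1) = (1 + 6 + 7 + 8 + 7) / 5 = 29/5 = 5.8
  mean(X_2) = (5 + 1 + 3 + 7 + 8) / 5 = 24/5 = 4.8
  mean(X_3) = (8 + 4 + 2 + 5 + 6) / 5 = 25/5 = 5

Step 2 — sample covariance S[i,j] = (1/(n-1)) · Σ_k (x_{k,i} - mean_i) · (x_{k,j} - mean_j), with n-1 = 4.
  S[X_1,X_1] = ((-4.8)·(-4.8) + (0.2)·(0.2) + (1.2)·(1.2) + (2.2)·(2.2) + (1.2)·(1.2)) / 4 = 30.8/4 = 7.7
  S[X_1,X_2] = ((-4.8)·(0.2) + (0.2)·(-3.8) + (1.2)·(-1.8) + (2.2)·(2.2) + (1.2)·(3.2)) / 4 = 4.8/4 = 1.2
  S[X_1,X_3] = ((-4.8)·(3) + (0.2)·(-1) + (1.2)·(-3) + (2.2)·(0) + (1.2)·(1)) / 4 = -17/4 = -4.25
  S[X_2,X_2] = ((0.2)·(0.2) + (-3.8)·(-3.8) + (-1.8)·(-1.8) + (2.2)·(2.2) + (3.2)·(3.2)) / 4 = 32.8/4 = 8.2
  S[X_2,X_3] = ((0.2)·(3) + (-3.8)·(-1) + (-1.8)·(-3) + (2.2)·(0) + (3.2)·(1)) / 4 = 13/4 = 3.25
  S[X_3,X_3] = ((3)·(3) + (-1)·(-1) + (-3)·(-3) + (0)·(0) + (1)·(1)) / 4 = 20/4 = 5

S is symmetric (S[j,i] = S[i,j]). Assembling:

S = [[7.7, 1.2, -4.25],
 [1.2, 8.2, 3.25],
 [-4.25, 3.25, 5]]


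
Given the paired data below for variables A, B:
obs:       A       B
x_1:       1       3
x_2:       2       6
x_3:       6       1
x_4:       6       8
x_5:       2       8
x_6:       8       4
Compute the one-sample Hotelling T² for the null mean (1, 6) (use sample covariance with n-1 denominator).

Step 1 — sample mean vector:
  mean(A) = (1 + 2 + 6 + 6 + 2 + 8) / 6 = 25/6 = 4.1667
  mean(B) = (3 + 6 + 1 + 8 + 8 + 4) / 6 = 30/6 = 5
  x̄ = (4.1667, 5),  deviation x̄ - mu_0 = (4.1667, 5) - (1, 6) = (3.1667, -1).

Step 2 — sample covariance matrix, S[i,j] = (1/(n-1)) · Σ_k (x_{k,i} - mean_i) · (x_{k,j} - mean_j), divisor n-1 = 5:
  S[A,A] = ((-3.1667)·(-3.1667) + (-2.1667)·(-2.1667) + (1.8333)·(1.8333) + (1.8333)·(1.8333) + (-2.1667)·(-2.1667) + (3.8333)·(3.8333)) / 5 = 40.8333/5 = 8.1667
  S[A,B] = ((-3.1667)·(-2) + (-2.1667)·(1) + (1.8333)·(-4) + (1.8333)·(3) + (-2.1667)·(3) + (3.8333)·(-1)) / 5 = -8/5 = -1.6
  S[B,B] = ((-2)·(-2) + (1)·(1) + (-4)·(-4) + (3)·(3) + (3)·(3) + (-1)·(-1)) / 5 = 40/5 = 8
  S = [[8.1667, -1.6],
 [-1.6, 8]].

Step 3 — invert S. det(S) = 8.1667·8 - (-1.6)² = 62.7733.
  S^{-1} = (1/det) · [[d, -b], [-b, a]] = [[0.1274, 0.0255],
 [0.0255, 0.1301]].

Step 4 — quadratic form (x̄ - mu_0)^T · S^{-1} · (x̄ - mu_0):
  S^{-1} · (x̄ - mu_0) = (0.3781, -0.0494),
  (x̄ - mu_0)^T · [...] = (3.1667)·(0.3781) + (-1)·(-0.0494) = 1.2466.

Step 5 — scale by n: T² = 6 · 1.2466 = 7.4798.

T² ≈ 7.4798


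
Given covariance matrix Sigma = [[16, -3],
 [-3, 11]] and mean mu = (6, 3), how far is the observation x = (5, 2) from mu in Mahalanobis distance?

Step 1 — centre the observation: (x - mu) = (-1, -1).

Step 2 — invert Sigma. det(Sigma) = 16·11 - (-3)² = 167.
  Sigma^{-1} = (1/det) · [[d, -b], [-b, a]] = [[0.0659, 0.018],
 [0.018, 0.0958]].

Step 3 — form the quadratic (x - mu)^T · Sigma^{-1} · (x - mu):
  Sigma^{-1} · (x - mu) = (-0.0838, -0.1138).
  (x - mu)^T · [Sigma^{-1} · (x - mu)] = (-1)·(-0.0838) + (-1)·(-0.1138) = 0.1976.

Step 4 — take square root: d = √(0.1976) ≈ 0.4445.

d(x, mu) = √(0.1976) ≈ 0.4445


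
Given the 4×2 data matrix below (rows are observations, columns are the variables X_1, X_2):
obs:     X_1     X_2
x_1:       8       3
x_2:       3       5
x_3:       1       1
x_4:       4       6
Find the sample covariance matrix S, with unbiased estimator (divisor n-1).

Step 1 — column means:
  mean(X_1) = (8 + 3 + 1 + 4) / 4 = 16/4 = 4
  mean(X_2) = (3 + 5 + 1 + 6) / 4 = 15/4 = 3.75

Step 2 — sample covariance S[i,j] = (1/(n-1)) · Σ_k (x_{k,i} - mean_i) · (x_{k,j} - mean_j), with n-1 = 3.
  S[X_1,X_1] = ((4)·(4) + (-1)·(-1) + (-3)·(-3) + (0)·(0)) / 3 = 26/3 = 8.6667
  S[X_1,X_2] = ((4)·(-0.75) + (-1)·(1.25) + (-3)·(-2.75) + (0)·(2.25)) / 3 = 4/3 = 1.3333
  S[X_2,X_2] = ((-0.75)·(-0.75) + (1.25)·(1.25) + (-2.75)·(-2.75) + (2.25)·(2.25)) / 3 = 14.75/3 = 4.9167

S is symmetric (S[j,i] = S[i,j]). Assembling:

S = [[8.6667, 1.3333],
 [1.3333, 4.9167]]


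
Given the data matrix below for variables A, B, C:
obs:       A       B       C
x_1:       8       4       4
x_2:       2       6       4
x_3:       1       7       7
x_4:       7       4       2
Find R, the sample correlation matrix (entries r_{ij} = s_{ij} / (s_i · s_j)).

Step 1 — column means:
  mean(A) = (8 + 2 + 1 + 7) / 4 = 18/4 = 4.5
  mean(B) = (4 + 6 + 7 + 4) / 4 = 21/4 = 5.25
  mean(C) = (4 + 4 + 7 + 2) / 4 = 17/4 = 4.25

Step 2 — sample variances and covariances s[i,j] = (1/(n-1)) · Σ_k (x_{k,i} - mean_i) · (x_{k,j} - mean_j), with n-1 = 3:
  s[A,A] = ((3.5)·(3.5) + (-2.5)·(-2.5) + (-3.5)·(-3.5) + (2.5)·(2.5)) / 3 = 37/3 = 12.3333
  s[A,B] = ((3.5)·(-1.25) + (-2.5)·(0.75) + (-3.5)·(1.75) + (2.5)·(-1.25)) / 3 = -15.5/3 = -5.1667
  s[A,C] = ((3.5)·(-0.25) + (-2.5)·(-0.25) + (-3.5)·(2.75) + (2.5)·(-2.25)) / 3 = -15.5/3 = -5.1667
  s[B,B] = ((-1.25)·(-1.25) + (0.75)·(0.75) + (1.75)·(1.75) + (-1.25)·(-1.25)) / 3 = 6.75/3 = 2.25
  s[B,C] = ((-1.25)·(-0.25) + (0.75)·(-0.25) + (1.75)·(2.75) + (-1.25)·(-2.25)) / 3 = 7.75/3 = 2.5833
  s[C,C] = ((-0.25)·(-0.25) + (-0.25)·(-0.25) + (2.75)·(2.75) + (-2.25)·(-2.25)) / 3 = 12.75/3 = 4.25
  Sample standard deviations s_i = √(s[i,i]):
  s(A) = √(12.3333) = 3.5119
  s(B) = √(2.25) = 1.5
  s(C) = √(4.25) = 2.0616

Step 3 — r_{ij} = s_{ij} / (s_i · s_j):
  r[A,A] = 1 (diagonal).
  r[A,B] = -5.1667 / (3.5119 · 1.5) = -5.1667 / 5.2678 = -0.9808
  r[A,C] = -5.1667 / (3.5119 · 2.0616) = -5.1667 / 7.2399 = -0.7136
  r[B,B] = 1 (diagonal).
  r[B,C] = 2.5833 / (1.5 · 2.0616) = 2.5833 / 3.0923 = 0.8354
  r[C,C] = 1 (diagonal).

R is symmetric with unit diagonal. Assembling:

R = [[1, -0.9808, -0.7136],
 [-0.9808, 1, 0.8354],
 [-0.7136, 0.8354, 1]]


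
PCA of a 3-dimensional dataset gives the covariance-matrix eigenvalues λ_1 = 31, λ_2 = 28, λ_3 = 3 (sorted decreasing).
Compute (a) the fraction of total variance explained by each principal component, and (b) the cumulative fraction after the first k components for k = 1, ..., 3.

Step 1 — total variance = trace(Sigma) = Σ λ_i = 31 + 28 + 3 = 62.

Step 2 — fraction explained by component i = λ_i / Σ λ:
  PC1: 31/62 = 0.5
  PC2: 28/62 = 0.4516
  PC3: 3/62 = 0.0484

Step 3 — cumulative fraction after k components = (λ_1 + ... + λ_k) / Σ λ:
  k = 1: 31/62 = 0.5
  k = 2: (31 + 28)/62 = 59/62 = 0.9516
  k = 3: (31 + 28 + 3)/62 = 62/62 = 1

Summary (fraction, with percent):

explained: PC1 0.5 (50%), PC2 0.4516 (45.16%), PC3 0.0484 (4.84%);  cumulative: 0.5, 0.9516, 1


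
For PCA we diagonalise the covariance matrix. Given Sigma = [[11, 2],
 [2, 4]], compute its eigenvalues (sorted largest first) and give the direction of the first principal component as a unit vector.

Step 1 — characteristic polynomial of 2×2 Sigma:
  det(Sigma - λI) = λ² - trace · λ + det = 0.
  trace = 11 + 4 = 15, det = 11·4 - (2)² = 40.
Step 2 — discriminant:
  Δ = trace² - 4·det = 225 - 160 = 65.
Step 3 — eigenvalues:
  λ = (trace ± √Δ)/2 = (15 ± 8.0623)/2,
  λ_1 = 11.5311,  λ_2 = 3.4689.

Step 4 — unit eigenvector for λ_1: solve (Sigma - λ_1 I)v = 0. First row:
  (11 - 11.5311)·v_x + (2)·v_y = 0, i.e. (-0.5311)·v_x + (2)·v_y = 0,
  so v ∝ (b, λ_1 - a) = (2, 0.5311) = u.
  ||u|| = √((2)² + (0.5311)²) = √(4.2821) ≈ 2.0693,
  v_1 = u/||u|| ≈ (0.9665, 0.2567) (||v_1|| = 1).

λ_1 = 11.5311,  λ_2 = 3.4689;  v_1 ≈ (0.9665, 0.2567)


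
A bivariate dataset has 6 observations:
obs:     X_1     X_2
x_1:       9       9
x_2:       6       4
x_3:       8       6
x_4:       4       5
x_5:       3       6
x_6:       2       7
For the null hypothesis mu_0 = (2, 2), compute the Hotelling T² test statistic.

Step 1 — sample mean vector:
  mean(X_1) = (9 + 6 + 8 + 4 + 3 + 2) / 6 = 32/6 = 5.3333
  mean(X_2) = (9 + 4 + 6 + 5 + 6 + 7) / 6 = 37/6 = 6.1667
  x̄ = (5.3333, 6.1667),  deviation x̄ - mu_0 = (5.3333, 6.1667) - (2, 2) = (3.3333, 4.1667).

Step 2 — sample covariance matrix, S[i,j] = (1/(n-1)) · Σ_k (x_{k,i} - mean_i) · (x_{k,j} - mean_j), divisor n-1 = 5:
  S[X_1,X_1] = ((3.6667)·(3.6667) + (0.6667)·(0.6667) + (2.6667)·(2.6667) + (-1.3333)·(-1.3333) + (-2.3333)·(-2.3333) + (-3.3333)·(-3.3333)) / 5 = 39.3333/5 = 7.8667
  S[X_1,X_2] = ((3.6667)·(2.8333) + (0.6667)·(-2.1667) + (2.6667)·(-0.1667) + (-1.3333)·(-1.1667) + (-2.3333)·(-0.1667) + (-3.3333)·(0.8333)) / 5 = 7.6667/5 = 1.5333
  S[X_2,X_2] = ((2.8333)·(2.8333) + (-2.1667)·(-2.1667) + (-0.1667)·(-0.1667) + (-1.1667)·(-1.1667) + (-0.1667)·(-0.1667) + (0.8333)·(0.8333)) / 5 = 14.8333/5 = 2.9667
  S = [[7.8667, 1.5333],
 [1.5333, 2.9667]].

Step 3 — invert S. det(S) = 7.8667·2.9667 - (1.5333)² = 20.9867.
  S^{-1} = (1/det) · [[d, -b], [-b, a]] = [[0.1414, -0.0731],
 [-0.0731, 0.3748]].

Step 4 — quadratic form (x̄ - mu_0)^T · S^{-1} · (x̄ - mu_0):
  S^{-1} · (x̄ - mu_0) = (0.1668, 1.3183),
  (x̄ - mu_0)^T · [...] = (3.3333)·(0.1668) + (4.1667)·(1.3183) = 6.0488.

Step 5 — scale by n: T² = 6 · 6.0488 = 36.2929.

T² ≈ 36.2929


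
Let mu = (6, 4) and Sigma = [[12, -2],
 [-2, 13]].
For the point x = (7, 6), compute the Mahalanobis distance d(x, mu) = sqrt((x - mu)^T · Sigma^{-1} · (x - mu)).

Step 1 — centre the observation: (x - mu) = (1, 2).

Step 2 — invert Sigma. det(Sigma) = 12·13 - (-2)² = 152.
  Sigma^{-1} = (1/det) · [[d, -b], [-b, a]] = [[0.0855, 0.0132],
 [0.0132, 0.0789]].

Step 3 — form the quadratic (x - mu)^T · Sigma^{-1} · (x - mu):
  Sigma^{-1} · (x - mu) = (0.1118, 0.1711).
  (x - mu)^T · [Sigma^{-1} · (x - mu)] = (1)·(0.1118) + (2)·(0.1711) = 0.4539.

Step 4 — take square root: d = √(0.4539) ≈ 0.6738.

d(x, mu) = √(0.4539) ≈ 0.6738


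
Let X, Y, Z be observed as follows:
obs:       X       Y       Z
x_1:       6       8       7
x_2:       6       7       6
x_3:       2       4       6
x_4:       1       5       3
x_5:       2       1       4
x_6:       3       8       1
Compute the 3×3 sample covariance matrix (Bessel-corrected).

Step 1 — column means:
  mean(X) = (6 + 6 + 2 + 1 + 2 + 3) / 6 = 20/6 = 3.3333
  mean(Y) = (8 + 7 + 4 + 5 + 1 + 8) / 6 = 33/6 = 5.5
  mean(Z) = (7 + 6 + 6 + 3 + 4 + 1) / 6 = 27/6 = 4.5

Step 2 — sample covariance S[i,j] = (1/(n-1)) · Σ_k (x_{k,i} - mean_i) · (x_{k,j} - mean_j), with n-1 = 5.
  S[X,X] = ((2.6667)·(2.6667) + (2.6667)·(2.6667) + (-1.3333)·(-1.3333) + (-2.3333)·(-2.3333) + (-1.3333)·(-1.3333) + (-0.3333)·(-0.3333)) / 5 = 23.3333/5 = 4.6667
  S[X,Y] = ((2.6667)·(2.5) + (2.6667)·(1.5) + (-1.3333)·(-1.5) + (-2.3333)·(-0.5) + (-1.3333)·(-4.5) + (-0.3333)·(2.5)) / 5 = 19/5 = 3.8
  S[X,Z] = ((2.6667)·(2.5) + (2.6667)·(1.5) + (-1.3333)·(1.5) + (-2.3333)·(-1.5) + (-1.3333)·(-0.5) + (-0.3333)·(-3.5)) / 5 = 14/5 = 2.8
  S[Y,Y] = ((2.5)·(2.5) + (1.5)·(1.5) + (-1.5)·(-1.5) + (-0.5)·(-0.5) + (-4.5)·(-4.5) + (2.5)·(2.5)) / 5 = 37.5/5 = 7.5
  S[Y,Z] = ((2.5)·(2.5) + (1.5)·(1.5) + (-1.5)·(1.5) + (-0.5)·(-1.5) + (-4.5)·(-0.5) + (2.5)·(-3.5)) / 5 = 0.5/5 = 0.1
  S[Z,Z] = ((2.5)·(2.5) + (1.5)·(1.5) + (1.5)·(1.5) + (-1.5)·(-1.5) + (-0.5)·(-0.5) + (-3.5)·(-3.5)) / 5 = 25.5/5 = 5.1

S is symmetric (S[j,i] = S[i,j]). Assembling:

S = [[4.6667, 3.8, 2.8],
 [3.8, 7.5, 0.1],
 [2.8, 0.1, 5.1]]


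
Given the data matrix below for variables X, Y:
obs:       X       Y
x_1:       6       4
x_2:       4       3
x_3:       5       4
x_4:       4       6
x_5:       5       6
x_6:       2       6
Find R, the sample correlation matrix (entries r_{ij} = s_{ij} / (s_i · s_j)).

Step 1 — column means:
  mean(X) = (6 + 4 + 5 + 4 + 5 + 2) / 6 = 26/6 = 4.3333
  mean(Y) = (4 + 3 + 4 + 6 + 6 + 6) / 6 = 29/6 = 4.8333

Step 2 — sample variances and covariances s[i,j] = (1/(n-1)) · Σ_k (x_{k,i} - mean_i) · (x_{k,j} - mean_j), with n-1 = 5:
  s[X,X] = ((1.6667)·(1.6667) + (-0.3333)·(-0.3333) + (0.6667)·(0.6667) + (-0.3333)·(-0.3333) + (0.6667)·(0.6667) + (-2.3333)·(-2.3333)) / 5 = 9.3333/5 = 1.8667
  s[X,Y] = ((1.6667)·(-0.8333) + (-0.3333)·(-1.8333) + (0.6667)·(-0.8333) + (-0.3333)·(1.1667) + (0.6667)·(1.1667) + (-2.3333)·(1.1667)) / 5 = -3.6667/5 = -0.7333
  s[Y,Y] = ((-0.8333)·(-0.8333) + (-1.8333)·(-1.8333) + (-0.8333)·(-0.8333) + (1.1667)·(1.1667) + (1.1667)·(1.1667) + (1.1667)·(1.1667)) / 5 = 8.8333/5 = 1.7667
  Sample standard deviations s_i = √(s[i,i]):
  s(X) = √(1.8667) = 1.3663
  s(Y) = √(1.7667) = 1.3292

Step 3 — r_{ij} = s_{ij} / (s_i · s_j):
  r[X,X] = 1 (diagonal).
  r[X,Y] = -0.7333 / (1.3663 · 1.3292) = -0.7333 / 1.816 = -0.4038
  r[Y,Y] = 1 (diagonal).

R is symmetric with unit diagonal. Assembling:

R = [[1, -0.4038],
 [-0.4038, 1]]


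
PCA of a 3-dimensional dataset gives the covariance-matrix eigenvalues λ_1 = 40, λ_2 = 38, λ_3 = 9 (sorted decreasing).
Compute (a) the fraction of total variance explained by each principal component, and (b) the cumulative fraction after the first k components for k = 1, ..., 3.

Step 1 — total variance = trace(Sigma) = Σ λ_i = 40 + 38 + 9 = 87.

Step 2 — fraction explained by component i = λ_i / Σ λ:
  PC1: 40/87 = 0.4598
  PC2: 38/87 = 0.4368
  PC3: 9/87 = 0.1034

Step 3 — cumulative fraction after k components = (λ_1 + ... + λ_k) / Σ λ:
  k = 1: 40/87 = 0.4598
  k = 2: (40 + 38)/87 = 78/87 = 0.8966
  k = 3: (40 + 38 + 9)/87 = 87/87 = 1

Summary (fraction, with percent):

explained: PC1 0.4598 (45.98%), PC2 0.4368 (43.68%), PC3 0.1034 (10.34%);  cumulative: 0.4598, 0.8966, 1


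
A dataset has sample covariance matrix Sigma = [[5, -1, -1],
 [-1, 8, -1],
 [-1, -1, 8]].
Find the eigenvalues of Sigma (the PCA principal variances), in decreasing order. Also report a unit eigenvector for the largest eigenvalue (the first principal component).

Step 1 — characteristic polynomial p(λ) = det(λI - Sigma) = λ³ - tr·λ² + c_1·λ - det, where tr = trace, c_1 = sum of the principal 2×2 minors, det = det(Sigma):
  tr = 5 + 8 + 8 = 21,
  c_1 = (5·8 - (-1)²) + (5·8 - (-1)²) + (8·8 - (-1)²) = 39 + 39 + 63 = 141,
  det = 5·(8·8 - (-1)²) - (-1)·((-1)·8 - (-1)·(-1)) + (-1)·((-1)·(-1) - 8·(-1)) = 5·(63) - (-1)·(-9) + (-1)·(9) = 297.
  So p(λ) = λ³ - 21λ² + 141λ - 297.
Step 2 — look for an integer root (rational root theorem: any rational root is an integer divisor of 297). Testing λ = 9:
  p(9) = 729 - 1701 + 1269 - 297 = 0  ✓
  Dividing out (λ - 9): p(λ) = (λ - 9)(λ² - 12λ + 33).
Step 3 — remaining eigenvalues from the quadratic λ² - 12λ + 33 = 0:
  Δ = 12² - 4·33 = 144 - 132 = 12,  λ = (12 ± √12)/2 = (12 ± 3.4641)/2 ≈ 7.7321 or 4.2679.
  Sorted: λ_1 = 9,  λ_2 = 7.7321,  λ_3 = 4.2679  (check: sum = 21 = tr ✓).

Step 4 — unit eigenvector for λ_1 = 9: v spans the null space of (Sigma - λ_1 I), whose rows are
  r_1 = (-4, -1, -1),  r_2 = (-1, -1, -1),  r_3 = (-1, -1, -1).
  v is orthogonal to every row, so take v ∝ r_1 × r_2 = ((-1)·(-1) - (-1)·(-1), (-1)·(-1) - (-4)·(-1), (-4)·(-1) - (-1)·(-1)) = (0, -3, 3).
  Rescale (divide by 3; multiply by -1 so the first nonzero entry is positive): u = (0, 1, -1).
  ||u|| = √((0)² + (1)² + (-1)²) = √(2) ≈ 1.4142,  v_1 = u/||u|| ≈ (0, 0.7071, -0.7071) (||v_1|| = 1).

λ_1 = 9,  λ_2 = 7.7321,  λ_3 = 4.2679;  v_1 ≈ (0, 0.7071, -0.7071)


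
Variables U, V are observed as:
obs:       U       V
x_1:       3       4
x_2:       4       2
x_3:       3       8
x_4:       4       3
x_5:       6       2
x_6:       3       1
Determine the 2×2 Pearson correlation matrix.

Step 1 — column means:
  mean(U) = (3 + 4 + 3 + 4 + 6 + 3) / 6 = 23/6 = 3.8333
  mean(V) = (4 + 2 + 8 + 3 + 2 + 1) / 6 = 20/6 = 3.3333

Step 2 — sample variances and covariances s[i,j] = (1/(n-1)) · Σ_k (x_{k,i} - mean_i) · (x_{k,j} - mean_j), with n-1 = 5:
  s[U,U] = ((-0.8333)·(-0.8333) + (0.1667)·(0.1667) + (-0.8333)·(-0.8333) + (0.1667)·(0.1667) + (2.1667)·(2.1667) + (-0.8333)·(-0.8333)) / 5 = 6.8333/5 = 1.3667
  s[U,V] = ((-0.8333)·(0.6667) + (0.1667)·(-1.3333) + (-0.8333)·(4.6667) + (0.1667)·(-0.3333) + (2.1667)·(-1.3333) + (-0.8333)·(-2.3333)) / 5 = -5.6667/5 = -1.1333
  s[V,V] = ((0.6667)·(0.6667) + (-1.3333)·(-1.3333) + (4.6667)·(4.6667) + (-0.3333)·(-0.3333) + (-1.3333)·(-1.3333) + (-2.3333)·(-2.3333)) / 5 = 31.3333/5 = 6.2667
  Sample standard deviations s_i = √(s[i,i]):
  s(U) = √(1.3667) = 1.169
  s(V) = √(6.2667) = 2.5033

Step 3 — r_{ij} = s_{ij} / (s_i · s_j):
  r[U,U] = 1 (diagonal).
  r[U,V] = -1.1333 / (1.169 · 2.5033) = -1.1333 / 2.9265 = -0.3873
  r[V,V] = 1 (diagonal).

R is symmetric with unit diagonal. Assembling:

R = [[1, -0.3873],
 [-0.3873, 1]]


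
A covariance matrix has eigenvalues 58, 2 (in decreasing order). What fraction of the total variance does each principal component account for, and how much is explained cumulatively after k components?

Step 1 — total variance = trace(Sigma) = Σ λ_i = 58 + 2 = 60.

Step 2 — fraction explained by component i = λ_i / Σ λ:
  PC1: 58/60 = 0.9667
  PC2: 2/60 = 0.0333

Step 3 — cumulative fraction after k components = (λ_1 + ... + λ_k) / Σ λ:
  k = 1: 58/60 = 0.9667
  k = 2: (58 + 2)/60 = 60/60 = 1

Summary (fraction, with percent):

explained: PC1 0.9667 (96.67%), PC2 0.0333 (3.33%);  cumulative: 0.9667, 1


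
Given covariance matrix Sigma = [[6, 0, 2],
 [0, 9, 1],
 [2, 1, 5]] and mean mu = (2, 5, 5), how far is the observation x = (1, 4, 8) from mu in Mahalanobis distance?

Step 1 — centre the observation: (x - mu) = (-1, -1, 3).

Step 2 — invert Sigma (cofactor / det for 3×3, or solve directly):
  Sigma^{-1} = [[0.193, 0.0088, -0.0789],
 [0.0088, 0.114, -0.0263],
 [-0.0789, -0.0263, 0.2368]].

Step 3 — form the quadratic (x - mu)^T · Sigma^{-1} · (x - mu):
  Sigma^{-1} · (x - mu) = (-0.4386, -0.2018, 0.8158).
  (x - mu)^T · [Sigma^{-1} · (x - mu)] = (-1)·(-0.4386) + (-1)·(-0.2018) + (3)·(0.8158) = 3.0877.

Step 4 — take square root: d = √(3.0877) ≈ 1.7572.

d(x, mu) = √(3.0877) ≈ 1.7572


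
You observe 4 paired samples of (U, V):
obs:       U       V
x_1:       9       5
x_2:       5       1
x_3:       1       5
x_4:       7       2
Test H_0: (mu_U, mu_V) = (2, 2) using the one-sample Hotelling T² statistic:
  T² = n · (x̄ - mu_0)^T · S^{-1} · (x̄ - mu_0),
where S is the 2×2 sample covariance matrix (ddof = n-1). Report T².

Step 1 — sample mean vector:
  mean(U) = (9 + 5 + 1 + 7) / 4 = 22/4 = 5.5
  mean(V) = (5 + 1 + 5 + 2) / 4 = 13/4 = 3.25
  x̄ = (5.5, 3.25),  deviation x̄ - mu_0 = (5.5, 3.25) - (2, 2) = (3.5, 1.25).

Step 2 — sample covariance matrix, S[i,j] = (1/(n-1)) · Σ_k (x_{k,i} - mean_i) · (x_{k,j} - mean_j), divisor n-1 = 3:
  S[U,U] = ((3.5)·(3.5) + (-0.5)·(-0.5) + (-4.5)·(-4.5) + (1.5)·(1.5)) / 3 = 35/3 = 11.6667
  S[U,V] = ((3.5)·(1.75) + (-0.5)·(-2.25) + (-4.5)·(1.75) + (1.5)·(-1.25)) / 3 = -2.5/3 = -0.8333
  S[V,V] = ((1.75)·(1.75) + (-2.25)·(-2.25) + (1.75)·(1.75) + (-1.25)·(-1.25)) / 3 = 12.75/3 = 4.25
  S = [[11.6667, -0.8333],
 [-0.8333, 4.25]].

Step 3 — invert S. det(S) = 11.6667·4.25 - (-0.8333)² = 48.8889.
  S^{-1} = (1/det) · [[d, -b], [-b, a]] = [[0.0869, 0.017],
 [0.017, 0.2386]].

Step 4 — quadratic form (x̄ - mu_0)^T · S^{-1} · (x̄ - mu_0):
  S^{-1} · (x̄ - mu_0) = (0.3256, 0.358),
  (x̄ - mu_0)^T · [...] = (3.5)·(0.3256) + (1.25)·(0.358) = 1.5869.

Step 5 — scale by n: T² = 4 · 1.5869 = 6.3477.

T² ≈ 6.3477


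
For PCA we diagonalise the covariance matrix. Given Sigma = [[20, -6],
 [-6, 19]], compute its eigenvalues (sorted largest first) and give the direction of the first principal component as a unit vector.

Step 1 — characteristic polynomial of 2×2 Sigma:
  det(Sigma - λI) = λ² - trace · λ + det = 0.
  trace = 20 + 19 = 39, det = 20·19 - (-6)² = 344.
Step 2 — discriminant:
  Δ = trace² - 4·det = 1521 - 1376 = 145.
Step 3 — eigenvalues:
  λ = (trace ± √Δ)/2 = (39 ± 12.0416)/2,
  λ_1 = 25.5208,  λ_2 = 13.4792.

Step 4 — unit eigenvector for λ_1: solve (Sigma - λ_1 I)v = 0. First row:
  (20 - 25.5208)·v_x + (-6)·v_y = 0, i.e. (-5.5208)·v_x + (-6)·v_y = 0,
  so v ∝ (b, λ_1 - a) = (-6, 5.5208); multiply by -1 so the first entry is positive: u = (6, -5.5208).
  ||u|| = √((6)² + (-5.5208)²) = √(66.4792) ≈ 8.1535,
  v_1 = u/||u|| ≈ (0.7359, -0.6771) (||v_1|| = 1).

λ_1 = 25.5208,  λ_2 = 13.4792;  v_1 ≈ (0.7359, -0.6771)


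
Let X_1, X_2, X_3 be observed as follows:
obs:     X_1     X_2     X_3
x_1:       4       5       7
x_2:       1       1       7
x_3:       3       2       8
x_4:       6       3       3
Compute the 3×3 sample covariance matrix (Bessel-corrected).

Step 1 — column means:
  mean(X_1) = (4 + 1 + 3 + 6) / 4 = 14/4 = 3.5
  mean(X_2) = (5 + 1 + 2 + 3) / 4 = 11/4 = 2.75
  mean(X_3) = (7 + 7 + 8 + 3) / 4 = 25/4 = 6.25

Step 2 — sample covariance S[i,j] = (1/(n-1)) · Σ_k (x_{k,i} - mean_i) · (x_{k,j} - mean_j), with n-1 = 3.
  S[X_1,X_1] = ((0.5)·(0.5) + (-2.5)·(-2.5) + (-0.5)·(-0.5) + (2.5)·(2.5)) / 3 = 13/3 = 4.3333
  S[X_1,X_2] = ((0.5)·(2.25) + (-2.5)·(-1.75) + (-0.5)·(-0.75) + (2.5)·(0.25)) / 3 = 6.5/3 = 2.1667
  S[X_1,X_3] = ((0.5)·(0.75) + (-2.5)·(0.75) + (-0.5)·(1.75) + (2.5)·(-3.25)) / 3 = -10.5/3 = -3.5
  S[X_2,X_2] = ((2.25)·(2.25) + (-1.75)·(-1.75) + (-0.75)·(-0.75) + (0.25)·(0.25)) / 3 = 8.75/3 = 2.9167
  S[X_2,X_3] = ((2.25)·(0.75) + (-1.75)·(0.75) + (-0.75)·(1.75) + (0.25)·(-3.25)) / 3 = -1.75/3 = -0.5833
  S[X_3,X_3] = ((0.75)·(0.75) + (0.75)·(0.75) + (1.75)·(1.75) + (-3.25)·(-3.25)) / 3 = 14.75/3 = 4.9167

S is symmetric (S[j,i] = S[i,j]). Assembling:

S = [[4.3333, 2.1667, -3.5],
 [2.1667, 2.9167, -0.5833],
 [-3.5, -0.5833, 4.9167]]


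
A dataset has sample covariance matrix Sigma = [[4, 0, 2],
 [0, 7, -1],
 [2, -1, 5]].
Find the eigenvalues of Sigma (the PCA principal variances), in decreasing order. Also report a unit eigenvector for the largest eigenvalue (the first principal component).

Step 1 — characteristic polynomial p(λ) = det(λI - Sigma) = λ³ - tr·λ² + c_1·λ - det, where tr = trace, c_1 = sum of the principal 2×2 minors, det = det(Sigma):
  tr = 4 + 7 + 5 = 16,
  c_1 = (4·7 - (0)²) + (4·5 - (2)²) + (7·5 - (-1)²) = 28 + 16 + 34 = 78,
  det = 4·(7·5 - (-1)²) - (0)·((0)·5 - (-1)·(2)) + (2)·((0)·(-1) - 7·(2)) = 4·(34) - (0)·(2) + (2)·(-14) = 108.
  So p(λ) = λ³ - 16λ² + 78λ - 108.
Step 2 — look for an integer root (rational root theorem: any rational root is an integer divisor of 108). Testing λ = 6:
  p(6) = 216 - 576 + 468 - 108 = 0  ✓
  Dividing out (λ - 6): p(λ) = (λ - 6)(λ² - 10λ + 18).
Step 3 — remaining eigenvalues from the quadratic λ² - 10λ + 18 = 0:
  Δ = 10² - 4·18 = 100 - 72 = 28,  λ = (10 ± √28)/2 = (10 ± 5.2915)/2 ≈ 7.6458 or 2.3542.
  Sorted: λ_1 = 7.6458,  λ_2 = 6,  λ_3 = 2.3542  (check: sum = 16 = tr ✓).

Step 4 — unit eigenvector for λ_1 ≈ 7.6458: v spans the null space of (Sigma - λ_1 I), whose rows are
  r_1 = (-3.6458, 0, 2),  r_2 = (0, -0.6458, -1),  r_3 = (2, -1, -2.6458).
  v is orthogonal to every row, so take v ∝ r_1 × r_2 = ((0)·(-1) - (2)·(-0.6458), (2)·(0) - (-3.6458)·(-1), (-3.6458)·(-0.6458) - (0)·(0)) ≈ (1.2915, -3.6458, 2.3542).
  Let u = (1.2915, -3.6458, 2.3542).
  ||u|| = √((1.2915)² + (-3.6458)² + (2.3542)²) = √(20.502) ≈ 4.5279,  v_1 = u/||u|| ≈ (0.2852, -0.8052, 0.5199) (||v_1|| = 1).

λ_1 = 7.6458,  λ_2 = 6,  λ_3 = 2.3542;  v_1 ≈ (0.2852, -0.8052, 0.5199)


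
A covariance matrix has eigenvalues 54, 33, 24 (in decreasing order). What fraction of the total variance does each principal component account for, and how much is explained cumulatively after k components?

Step 1 — total variance = trace(Sigma) = Σ λ_i = 54 + 33 + 24 = 111.

Step 2 — fraction explained by component i = λ_i / Σ λ:
  PC1: 54/111 = 0.4865
  PC2: 33/111 = 0.2973
  PC3: 24/111 = 0.2162

Step 3 — cumulative fraction after k components = (λ_1 + ... + λ_k) / Σ λ:
  k = 1: 54/111 = 0.4865
  k = 2: (54 + 33)/111 = 87/111 = 0.7838
  k = 3: (54 + 33 + 24)/111 = 111/111 = 1

Summary (fraction, with percent):

explained: PC1 0.4865 (48.65%), PC2 0.2973 (29.73%), PC3 0.2162 (21.62%);  cumulative: 0.4865, 0.7838, 1


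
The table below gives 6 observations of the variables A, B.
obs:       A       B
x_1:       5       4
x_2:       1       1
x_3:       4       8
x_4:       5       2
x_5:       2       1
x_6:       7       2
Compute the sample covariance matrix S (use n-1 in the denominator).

Step 1 — column means:
  mean(A) = (5 + 1 + 4 + 5 + 2 + 7) / 6 = 24/6 = 4
  mean(B) = (4 + 1 + 8 + 2 + 1 + 2) / 6 = 18/6 = 3

Step 2 — sample covariance S[i,j] = (1/(n-1)) · Σ_k (x_{k,i} - mean_i) · (x_{k,j} - mean_j), with n-1 = 5.
  S[A,A] = ((1)·(1) + (-3)·(-3) + (0)·(0) + (1)·(1) + (-2)·(-2) + (3)·(3)) / 5 = 24/5 = 4.8
  S[A,B] = ((1)·(1) + (-3)·(-2) + (0)·(5) + (1)·(-1) + (-2)·(-2) + (3)·(-1)) / 5 = 7/5 = 1.4
  S[B,B] = ((1)·(1) + (-2)·(-2) + (5)·(5) + (-1)·(-1) + (-2)·(-2) + (-1)·(-1)) / 5 = 36/5 = 7.2

S is symmetric (S[j,i] = S[i,j]). Assembling:

S = [[4.8, 1.4],
 [1.4, 7.2]]


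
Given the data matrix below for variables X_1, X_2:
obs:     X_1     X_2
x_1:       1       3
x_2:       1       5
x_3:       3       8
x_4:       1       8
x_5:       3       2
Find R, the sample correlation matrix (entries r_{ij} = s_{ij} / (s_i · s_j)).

Step 1 — column means:
  mean(X_1) = (1 + 1 + 3 + 1 + 3) / 5 = 9/5 = 1.8
  mean(X_2) = (3 + 5 + 8 + 8 + 2) / 5 = 26/5 = 5.2

Step 2 — sample variances and covariances s[i,j] = (1/(n-1)) · Σ_k (x_{k,i} - mean_i) · (x_{k,j} - mean_j), with n-1 = 4:
  s[X_1,X_1] = ((-0.8)·(-0.8) + (-0.8)·(-0.8) + (1.2)·(1.2) + (-0.8)·(-0.8) + (1.2)·(1.2)) / 4 = 4.8/4 = 1.2
  s[X_1,X_2] = ((-0.8)·(-2.2) + (-0.8)·(-0.2) + (1.2)·(2.8) + (-0.8)·(2.8) + (1.2)·(-3.2)) / 4 = -0.8/4 = -0.2
  s[X_2,X_2] = ((-2.2)·(-2.2) + (-0.2)·(-0.2) + (2.8)·(2.8) + (2.8)·(2.8) + (-3.2)·(-3.2)) / 4 = 30.8/4 = 7.7
  Sample standard deviations s_i = √(s[i,i]):
  s(X_1) = √(1.2) = 1.0954
  s(X_2) = √(7.7) = 2.7749

Step 3 — r_{ij} = s_{ij} / (s_i · s_j):
  r[X_1,X_1] = 1 (diagonal).
  r[X_1,X_2] = -0.2 / (1.0954 · 2.7749) = -0.2 / 3.0397 = -0.0658
  r[X_2,X_2] = 1 (diagonal).

R is symmetric with unit diagonal. Assembling:

R = [[1, -0.0658],
 [-0.0658, 1]]


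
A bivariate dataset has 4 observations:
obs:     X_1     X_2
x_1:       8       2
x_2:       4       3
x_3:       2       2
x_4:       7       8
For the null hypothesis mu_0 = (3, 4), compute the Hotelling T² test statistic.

Step 1 — sample mean vector:
  mean(X_1) = (8 + 4 + 2 + 7) / 4 = 21/4 = 5.25
  mean(X_2) = (2 + 3 + 2 + 8) / 4 = 15/4 = 3.75
  x̄ = (5.25, 3.75),  deviation x̄ - mu_0 = (5.25, 3.75) - (3, 4) = (2.25, -0.25).

Step 2 — sample covariance matrix, S[i,j] = (1/(n-1)) · Σ_k (x_{k,i} - mean_i) · (x_{k,j} - mean_j), divisor n-1 = 3:
  S[X_1,X_1] = ((2.75)·(2.75) + (-1.25)·(-1.25) + (-3.25)·(-3.25) + (1.75)·(1.75)) / 3 = 22.75/3 = 7.5833
  S[X_1,X_2] = ((2.75)·(-1.75) + (-1.25)·(-0.75) + (-3.25)·(-1.75) + (1.75)·(4.25)) / 3 = 9.25/3 = 3.0833
  S[X_2,X_2] = ((-1.75)·(-1.75) + (-0.75)·(-0.75) + (-1.75)·(-1.75) + (4.25)·(4.25)) / 3 = 24.75/3 = 8.25
  S = [[7.5833, 3.0833],
 [3.0833, 8.25]].

Step 3 — invert S. det(S) = 7.5833·8.25 - (3.0833)² = 53.0556.
  S^{-1} = (1/det) · [[d, -b], [-b, a]] = [[0.1555, -0.0581],
 [-0.0581, 0.1429]].

Step 4 — quadratic form (x̄ - mu_0)^T · S^{-1} · (x̄ - mu_0):
  S^{-1} · (x̄ - mu_0) = (0.3644, -0.1665),
  (x̄ - mu_0)^T · [...] = (2.25)·(0.3644) + (-0.25)·(-0.1665) = 0.8615.

Step 5 — scale by n: T² = 4 · 0.8615 = 3.4461.

T² ≈ 3.4461


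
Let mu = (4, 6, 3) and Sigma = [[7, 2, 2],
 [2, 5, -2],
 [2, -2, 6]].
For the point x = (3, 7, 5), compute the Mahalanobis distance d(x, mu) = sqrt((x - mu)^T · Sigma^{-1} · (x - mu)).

Step 1 — centre the observation: (x - mu) = (-1, 1, 2).

Step 2 — invert Sigma (cofactor / det for 3×3, or solve directly):
  Sigma^{-1} = [[0.2131, -0.1311, -0.1148],
 [-0.1311, 0.3115, 0.1475],
 [-0.1148, 0.1475, 0.2541]].

Step 3 — form the quadratic (x - mu)^T · Sigma^{-1} · (x - mu):
  Sigma^{-1} · (x - mu) = (-0.5738, 0.7377, 0.7705).
  (x - mu)^T · [Sigma^{-1} · (x - mu)] = (-1)·(-0.5738) + (1)·(0.7377) + (2)·(0.7705) = 2.8525.

Step 4 — take square root: d = √(2.8525) ≈ 1.6889.

d(x, mu) = √(2.8525) ≈ 1.6889


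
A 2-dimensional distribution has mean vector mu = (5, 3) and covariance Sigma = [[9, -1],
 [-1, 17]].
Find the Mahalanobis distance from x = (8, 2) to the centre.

Step 1 — centre the observation: (x - mu) = (3, -1).

Step 2 — invert Sigma. det(Sigma) = 9·17 - (-1)² = 152.
  Sigma^{-1} = (1/det) · [[d, -b], [-b, a]] = [[0.1118, 0.0066],
 [0.0066, 0.0592]].

Step 3 — form the quadratic (x - mu)^T · Sigma^{-1} · (x - mu):
  Sigma^{-1} · (x - mu) = (0.3289, -0.0395).
  (x - mu)^T · [Sigma^{-1} · (x - mu)] = (3)·(0.3289) + (-1)·(-0.0395) = 1.0263.

Step 4 — take square root: d = √(1.0263) ≈ 1.0131.

d(x, mu) = √(1.0263) ≈ 1.0131


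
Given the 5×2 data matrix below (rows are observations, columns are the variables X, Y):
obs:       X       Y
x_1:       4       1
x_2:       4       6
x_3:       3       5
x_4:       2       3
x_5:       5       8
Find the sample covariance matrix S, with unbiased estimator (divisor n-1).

Step 1 — column means:
  mean(X) = (4 + 4 + 3 + 2 + 5) / 5 = 18/5 = 3.6
  mean(Y) = (1 + 6 + 5 + 3 + 8) / 5 = 23/5 = 4.6

Step 2 — sample covariance S[i,j] = (1/(n-1)) · Σ_k (x_{k,i} - mean_i) · (x_{k,j} - mean_j), with n-1 = 4.
  S[X,X] = ((0.4)·(0.4) + (0.4)·(0.4) + (-0.6)·(-0.6) + (-1.6)·(-1.6) + (1.4)·(1.4)) / 4 = 5.2/4 = 1.3
  S[X,Y] = ((0.4)·(-3.6) + (0.4)·(1.4) + (-0.6)·(0.4) + (-1.6)·(-1.6) + (1.4)·(3.4)) / 4 = 6.2/4 = 1.55
  S[Y,Y] = ((-3.6)·(-3.6) + (1.4)·(1.4) + (0.4)·(0.4) + (-1.6)·(-1.6) + (3.4)·(3.4)) / 4 = 29.2/4 = 7.3

S is symmetric (S[j,i] = S[i,j]). Assembling:

S = [[1.3, 1.55],
 [1.55, 7.3]]


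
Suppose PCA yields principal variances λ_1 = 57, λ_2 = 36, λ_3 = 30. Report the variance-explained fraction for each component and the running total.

Step 1 — total variance = trace(Sigma) = Σ λ_i = 57 + 36 + 30 = 123.

Step 2 — fraction explained by component i = λ_i / Σ λ:
  PC1: 57/123 = 0.4634
  PC2: 36/123 = 0.2927
  PC3: 30/123 = 0.2439

Step 3 — cumulative fraction after k components = (λ_1 + ... + λ_k) / Σ λ:
  k = 1: 57/123 = 0.4634
  k = 2: (57 + 36)/123 = 93/123 = 0.7561
  k = 3: (57 + 36 + 30)/123 = 123/123 = 1

Summary (fraction, with percent):

explained: PC1 0.4634 (46.34%), PC2 0.2927 (29.27%), PC3 0.2439 (24.39%);  cumulative: 0.4634, 0.7561, 1


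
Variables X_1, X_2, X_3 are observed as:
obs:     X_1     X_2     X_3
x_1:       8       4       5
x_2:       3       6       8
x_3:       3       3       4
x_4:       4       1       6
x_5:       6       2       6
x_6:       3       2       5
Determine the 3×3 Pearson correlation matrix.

Step 1 — column means:
  mean(X_1) = (8 + 3 + 3 + 4 + 6 + 3) / 6 = 27/6 = 4.5
  mean(X_2) = (4 + 6 + 3 + 1 + 2 + 2) / 6 = 18/6 = 3
  mean(X_3) = (5 + 8 + 4 + 6 + 6 + 5) / 6 = 34/6 = 5.6667

Step 2 — sample variances and covariances s[i,j] = (1/(n-1)) · Σ_k (x_{k,i} - mean_i) · (x_{k,j} - mean_j), with n-1 = 5:
  s[X_1,X_1] = ((3.5)·(3.5) + (-1.5)·(-1.5) + (-1.5)·(-1.5) + (-0.5)·(-0.5) + (1.5)·(1.5) + (-1.5)·(-1.5)) / 5 = 21.5/5 = 4.3
  s[X_1,X_2] = ((3.5)·(1) + (-1.5)·(3) + (-1.5)·(0) + (-0.5)·(-2) + (1.5)·(-1) + (-1.5)·(-1)) / 5 = 0/5 = 0
  s[X_1,X_3] = ((3.5)·(-0.6667) + (-1.5)·(2.3333) + (-1.5)·(-1.6667) + (-0.5)·(0.3333) + (1.5)·(0.3333) + (-1.5)·(-0.6667)) / 5 = -2/5 = -0.4
  s[X_2,X_2] = ((1)·(1) + (3)·(3) + (0)·(0) + (-2)·(-2) + (-1)·(-1) + (-1)·(-1)) / 5 = 16/5 = 3.2
  s[X_2,X_3] = ((1)·(-0.6667) + (3)·(2.3333) + (0)·(-1.6667) + (-2)·(0.3333) + (-1)·(0.3333) + (-1)·(-0.6667)) / 5 = 6/5 = 1.2
  s[X_3,X_3] = ((-0.6667)·(-0.6667) + (2.3333)·(2.3333) + (-1.6667)·(-1.6667) + (0.3333)·(0.3333) + (0.3333)·(0.3333) + (-0.6667)·(-0.6667)) / 5 = 9.3333/5 = 1.8667
  Sample standard deviations s_i = √(s[i,i]):
  s(X_1) = √(4.3) = 2.0736
  s(X_2) = √(3.2) = 1.7889
  s(X_3) = √(1.8667) = 1.3663

Step 3 — r_{ij} = s_{ij} / (s_i · s_j):
  r[X_1,X_1] = 1 (diagonal).
  r[X_1,X_2] = 0 / (2.0736 · 1.7889) = 0 / 3.7094 = 0
  r[X_1,X_3] = -0.4 / (2.0736 · 1.3663) = -0.4 / 2.8331 = -0.1412
  r[X_2,X_2] = 1 (diagonal).
  r[X_2,X_3] = 1.2 / (1.7889 · 1.3663) = 1.2 / 2.444 = 0.491
  r[X_3,X_3] = 1 (diagonal).

R is symmetric with unit diagonal. Assembling:

R = [[1, 0, -0.1412],
 [0, 1, 0.491],
 [-0.1412, 0.491, 1]]


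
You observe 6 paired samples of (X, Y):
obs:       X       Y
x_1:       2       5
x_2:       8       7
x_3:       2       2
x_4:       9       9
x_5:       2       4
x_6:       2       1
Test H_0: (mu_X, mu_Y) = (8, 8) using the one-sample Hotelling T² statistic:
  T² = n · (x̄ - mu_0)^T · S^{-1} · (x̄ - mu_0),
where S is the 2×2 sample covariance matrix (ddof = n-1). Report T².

Step 1 — sample mean vector:
  mean(X) = (2 + 8 + 2 + 9 + 2 + 2) / 6 = 25/6 = 4.1667
  mean(Y) = (5 + 7 + 2 + 9 + 4 + 1) / 6 = 28/6 = 4.6667
  x̄ = (4.1667, 4.6667),  deviation x̄ - mu_0 = (4.1667, 4.6667) - (8, 8) = (-3.8333, -3.3333).

Step 2 — sample covariance matrix, S[i,j] = (1/(n-1)) · Σ_k (x_{k,i} - mean_i) · (x_{k,j} - mean_j), divisor n-1 = 5:
  S[X,X] = ((-2.1667)·(-2.1667) + (3.8333)·(3.8333) + (-2.1667)·(-2.1667) + (4.8333)·(4.8333) + (-2.1667)·(-2.1667) + (-2.1667)·(-2.1667)) / 5 = 56.8333/5 = 11.3667
  S[X,Y] = ((-2.1667)·(0.3333) + (3.8333)·(2.3333) + (-2.1667)·(-2.6667) + (4.8333)·(4.3333) + (-2.1667)·(-0.6667) + (-2.1667)·(-3.6667)) / 5 = 44.3333/5 = 8.8667
  S[Y,Y] = ((0.3333)·(0.3333) + (2.3333)·(2.3333) + (-2.6667)·(-2.6667) + (4.3333)·(4.3333) + (-0.6667)·(-0.6667) + (-3.6667)·(-3.6667)) / 5 = 45.3333/5 = 9.0667
  S = [[11.3667, 8.8667],
 [8.8667, 9.0667]].

Step 3 — invert S. det(S) = 11.3667·9.0667 - (8.8667)² = 24.44.
  S^{-1} = (1/det) · [[d, -b], [-b, a]] = [[0.371, -0.3628],
 [-0.3628, 0.4651]].

Step 4 — quadratic form (x̄ - mu_0)^T · S^{-1} · (x̄ - mu_0):
  S^{-1} · (x̄ - mu_0) = (-0.2128, -0.1596),
  (x̄ - mu_0)^T · [...] = (-3.8333)·(-0.2128) + (-3.3333)·(-0.1596) = 1.3475.

Step 5 — scale by n: T² = 6 · 1.3475 = 8.0851.

T² ≈ 8.0851


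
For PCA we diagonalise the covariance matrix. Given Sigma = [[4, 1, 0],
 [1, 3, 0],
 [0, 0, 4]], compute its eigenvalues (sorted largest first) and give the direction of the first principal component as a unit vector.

Step 1 — characteristic polynomial p(λ) = det(λI - Sigma) = λ³ - tr·λ² + c_1·λ - det, where tr = trace, c_1 = sum of the principal 2×2 minors, det = det(Sigma):
  tr = 4 + 3 + 4 = 11,
  c_1 = (4·3 - (1)²) + (4·4 - (0)²) + (3·4 - (0)²) = 11 + 16 + 12 = 39,
  det = 4·(3·4 - (0)²) - (1)·((1)·4 - (0)·(0)) + (0)·((1)·(0) - 3·(0)) = 4·(12) - (1)·(4) + (0)·(0) = 44.
  So p(λ) = λ³ - 11λ² + 39λ - 44.
Step 2 — look for an integer root (rational root theorem: any rational root is an integer divisor of 44). Testing λ = 4:
  p(4) = 64 - 176 + 156 - 44 = 0  ✓
  Dividing out (λ - 4): p(λ) = (λ - 4)(λ² - 7λ + 11).
Step 3 — remaining eigenvalues from the quadratic λ² - 7λ + 11 = 0:
  Δ = 7² - 4·11 = 49 - 44 = 5,  λ = (7 ± √5)/2 = (7 ± 2.2361)/2 ≈ 4.618 or 2.382.
  Sorted: λ_1 = 4.618,  λ_2 = 4,  λ_3 = 2.382  (check: sum = 11 = tr ✓).

Step 4 — unit eigenvector for λ_1 ≈ 4.618: v spans the null space of (Sigma - λ_1 I), whose rows are
  r_1 = (-0.618, 1, 0),  r_2 = (1, -1.618, 0),  r_3 = (0, 0, -0.618).
  v is orthogonal to every row, so take v ∝ r_1 × r_3 = ((1)·(-0.618) - (0)·(0), (0)·(0) - (-0.618)·(-0.618), (-0.618)·(0) - (1)·(0)) ≈ (-0.618, -0.382, 0).
  Rescale (multiply by -1 so the first nonzero entry is positive): u = (0.618, 0.382, 0).
  ||u|| = √((0.618)² + (0.382)² + (0)²) = √(0.5279) ≈ 0.7265,  v_1 = u/||u|| ≈ (0.8507, 0.5257, 0) (||v_1|| = 1).

λ_1 = 4.618,  λ_2 = 4,  λ_3 = 2.382;  v_1 ≈ (0.8507, 0.5257, 0)


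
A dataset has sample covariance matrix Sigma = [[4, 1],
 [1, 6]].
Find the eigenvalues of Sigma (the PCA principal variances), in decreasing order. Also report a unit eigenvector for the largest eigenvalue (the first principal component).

Step 1 — characteristic polynomial of 2×2 Sigma:
  det(Sigma - λI) = λ² - trace · λ + det = 0.
  trace = 4 + 6 = 10, det = 4·6 - (1)² = 23.
Step 2 — discriminant:
  Δ = trace² - 4·det = 100 - 92 = 8.
Step 3 — eigenvalues:
  λ = (trace ± √Δ)/2 = (10 ± 2.8284)/2,
  λ_1 = 6.4142,  λ_2 = 3.5858.

Step 4 — unit eigenvector for λ_1: solve (Sigma - λ_1 I)v = 0. First row:
  (4 - 6.4142)·v_x + (1)·v_y = 0, i.e. (-2.4142)·v_x + (1)·v_y = 0,
  so v ∝ (b, λ_1 - a) = (1, 2.4142) = u.
  ||u|| = √((1)² + (2.4142)²) = √(6.8284) ≈ 2.6131,
  v_1 = u/||u|| ≈ (0.3827, 0.9239) (||v_1|| = 1).

λ_1 = 6.4142,  λ_2 = 3.5858;  v_1 ≈ (0.3827, 0.9239)


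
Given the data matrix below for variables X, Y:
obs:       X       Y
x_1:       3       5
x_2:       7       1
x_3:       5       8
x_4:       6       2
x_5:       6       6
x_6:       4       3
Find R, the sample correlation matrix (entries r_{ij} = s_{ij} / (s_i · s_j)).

Step 1 — column means:
  mean(X) = (3 + 7 + 5 + 6 + 6 + 4) / 6 = 31/6 = 5.1667
  mean(Y) = (5 + 1 + 8 + 2 + 6 + 3) / 6 = 25/6 = 4.1667

Step 2 — sample variances and covariances s[i,j] = (1/(n-1)) · Σ_k (x_{k,i} - mean_i) · (x_{k,j} - mean_j), with n-1 = 5:
  s[X,X] = ((-2.1667)·(-2.1667) + (1.8333)·(1.8333) + (-0.1667)·(-0.1667) + (0.8333)·(0.8333) + (0.8333)·(0.8333) + (-1.1667)·(-1.1667)) / 5 = 10.8333/5 = 2.1667
  s[X,Y] = ((-2.1667)·(0.8333) + (1.8333)·(-3.1667) + (-0.1667)·(3.8333) + (0.8333)·(-2.1667) + (0.8333)·(1.8333) + (-1.1667)·(-1.1667)) / 5 = -7.1667/5 = -1.4333
  s[Y,Y] = ((0.8333)·(0.8333) + (-3.1667)·(-3.1667) + (3.8333)·(3.8333) + (-2.1667)·(-2.1667) + (1.8333)·(1.8333) + (-1.1667)·(-1.1667)) / 5 = 34.8333/5 = 6.9667
  Sample standard deviations s_i = √(s[i,i]):
  s(X) = √(2.1667) = 1.472
  s(Y) = √(6.9667) = 2.6394

Step 3 — r_{ij} = s_{ij} / (s_i · s_j):
  r[X,X] = 1 (diagonal).
  r[X,Y] = -1.4333 / (1.472 · 2.6394) = -1.4333 / 3.8852 = -0.3689
  r[Y,Y] = 1 (diagonal).

R is symmetric with unit diagonal. Assembling:

R = [[1, -0.3689],
 [-0.3689, 1]]
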